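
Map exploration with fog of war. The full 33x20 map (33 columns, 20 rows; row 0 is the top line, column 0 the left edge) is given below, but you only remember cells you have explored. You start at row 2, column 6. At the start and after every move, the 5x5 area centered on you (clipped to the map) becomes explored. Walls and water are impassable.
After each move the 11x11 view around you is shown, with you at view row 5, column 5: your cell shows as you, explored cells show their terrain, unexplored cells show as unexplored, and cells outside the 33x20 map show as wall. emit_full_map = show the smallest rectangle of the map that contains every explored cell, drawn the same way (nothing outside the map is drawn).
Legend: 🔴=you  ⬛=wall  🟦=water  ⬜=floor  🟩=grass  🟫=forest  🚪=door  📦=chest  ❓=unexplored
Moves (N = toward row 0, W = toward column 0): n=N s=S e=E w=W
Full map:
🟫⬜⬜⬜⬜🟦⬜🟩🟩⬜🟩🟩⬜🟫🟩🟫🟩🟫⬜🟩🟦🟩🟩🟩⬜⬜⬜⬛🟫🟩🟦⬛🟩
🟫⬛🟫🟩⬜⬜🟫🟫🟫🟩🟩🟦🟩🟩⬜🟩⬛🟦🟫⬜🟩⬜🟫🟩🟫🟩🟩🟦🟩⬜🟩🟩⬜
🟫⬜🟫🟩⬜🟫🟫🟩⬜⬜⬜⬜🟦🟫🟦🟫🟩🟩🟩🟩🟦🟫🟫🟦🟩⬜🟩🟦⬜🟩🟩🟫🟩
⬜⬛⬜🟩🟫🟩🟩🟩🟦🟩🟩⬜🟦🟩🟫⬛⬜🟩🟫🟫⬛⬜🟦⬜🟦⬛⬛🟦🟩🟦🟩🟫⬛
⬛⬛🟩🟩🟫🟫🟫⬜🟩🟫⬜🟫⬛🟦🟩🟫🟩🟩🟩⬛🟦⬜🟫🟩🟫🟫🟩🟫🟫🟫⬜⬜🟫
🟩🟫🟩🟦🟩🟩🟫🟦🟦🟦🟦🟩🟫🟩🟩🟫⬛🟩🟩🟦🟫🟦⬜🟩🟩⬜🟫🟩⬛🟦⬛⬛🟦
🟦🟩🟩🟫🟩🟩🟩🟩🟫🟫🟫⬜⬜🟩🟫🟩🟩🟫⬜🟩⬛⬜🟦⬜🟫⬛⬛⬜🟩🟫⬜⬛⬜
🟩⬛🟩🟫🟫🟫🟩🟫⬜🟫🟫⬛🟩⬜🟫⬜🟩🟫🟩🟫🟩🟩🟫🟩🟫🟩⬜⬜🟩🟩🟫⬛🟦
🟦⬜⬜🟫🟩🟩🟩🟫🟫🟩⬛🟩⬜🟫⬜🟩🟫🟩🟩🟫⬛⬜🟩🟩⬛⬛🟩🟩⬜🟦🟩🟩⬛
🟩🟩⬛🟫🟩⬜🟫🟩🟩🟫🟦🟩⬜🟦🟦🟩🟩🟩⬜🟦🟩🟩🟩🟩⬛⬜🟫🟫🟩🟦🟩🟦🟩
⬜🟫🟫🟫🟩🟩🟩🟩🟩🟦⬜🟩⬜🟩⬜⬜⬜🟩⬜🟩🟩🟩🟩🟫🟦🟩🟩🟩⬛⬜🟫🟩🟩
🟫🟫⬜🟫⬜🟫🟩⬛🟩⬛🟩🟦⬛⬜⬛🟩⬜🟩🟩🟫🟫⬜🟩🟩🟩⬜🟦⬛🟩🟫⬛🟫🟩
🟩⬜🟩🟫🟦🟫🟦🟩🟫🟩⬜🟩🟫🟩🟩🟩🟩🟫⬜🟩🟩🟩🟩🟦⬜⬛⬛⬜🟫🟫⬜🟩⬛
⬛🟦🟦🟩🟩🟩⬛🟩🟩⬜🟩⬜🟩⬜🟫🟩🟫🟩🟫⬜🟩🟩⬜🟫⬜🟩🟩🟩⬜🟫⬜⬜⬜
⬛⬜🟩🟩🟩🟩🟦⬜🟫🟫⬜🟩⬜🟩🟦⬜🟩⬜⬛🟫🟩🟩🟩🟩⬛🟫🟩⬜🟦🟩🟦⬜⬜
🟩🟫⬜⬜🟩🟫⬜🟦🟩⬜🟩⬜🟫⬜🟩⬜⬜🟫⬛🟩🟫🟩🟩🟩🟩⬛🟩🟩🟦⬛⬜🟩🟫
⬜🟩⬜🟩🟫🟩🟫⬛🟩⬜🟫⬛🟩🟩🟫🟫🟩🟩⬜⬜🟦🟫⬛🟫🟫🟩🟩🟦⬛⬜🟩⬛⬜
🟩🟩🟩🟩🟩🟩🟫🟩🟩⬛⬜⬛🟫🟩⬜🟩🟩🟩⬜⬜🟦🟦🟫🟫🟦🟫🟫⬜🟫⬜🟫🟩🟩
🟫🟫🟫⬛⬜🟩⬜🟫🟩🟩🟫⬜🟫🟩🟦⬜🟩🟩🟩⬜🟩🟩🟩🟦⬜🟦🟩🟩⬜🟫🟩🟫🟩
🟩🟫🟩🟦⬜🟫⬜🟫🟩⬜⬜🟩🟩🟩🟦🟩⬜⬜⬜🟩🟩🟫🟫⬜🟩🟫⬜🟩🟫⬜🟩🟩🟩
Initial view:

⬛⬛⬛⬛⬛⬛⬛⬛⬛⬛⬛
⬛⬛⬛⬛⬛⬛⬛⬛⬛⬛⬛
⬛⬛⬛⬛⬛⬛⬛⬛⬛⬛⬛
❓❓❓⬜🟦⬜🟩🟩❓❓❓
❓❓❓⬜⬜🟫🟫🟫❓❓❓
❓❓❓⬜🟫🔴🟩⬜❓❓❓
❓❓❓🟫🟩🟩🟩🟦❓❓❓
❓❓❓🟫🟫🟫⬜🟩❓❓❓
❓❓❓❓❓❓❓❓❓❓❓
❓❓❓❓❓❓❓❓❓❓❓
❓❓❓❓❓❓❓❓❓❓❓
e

⬛⬛⬛⬛⬛⬛⬛⬛⬛⬛⬛
⬛⬛⬛⬛⬛⬛⬛⬛⬛⬛⬛
⬛⬛⬛⬛⬛⬛⬛⬛⬛⬛⬛
❓❓⬜🟦⬜🟩🟩⬜❓❓❓
❓❓⬜⬜🟫🟫🟫🟩❓❓❓
❓❓⬜🟫🟫🔴⬜⬜❓❓❓
❓❓🟫🟩🟩🟩🟦🟩❓❓❓
❓❓🟫🟫🟫⬜🟩🟫❓❓❓
❓❓❓❓❓❓❓❓❓❓❓
❓❓❓❓❓❓❓❓❓❓❓
❓❓❓❓❓❓❓❓❓❓❓

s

⬛⬛⬛⬛⬛⬛⬛⬛⬛⬛⬛
⬛⬛⬛⬛⬛⬛⬛⬛⬛⬛⬛
❓❓⬜🟦⬜🟩🟩⬜❓❓❓
❓❓⬜⬜🟫🟫🟫🟩❓❓❓
❓❓⬜🟫🟫🟩⬜⬜❓❓❓
❓❓🟫🟩🟩🔴🟦🟩❓❓❓
❓❓🟫🟫🟫⬜🟩🟫❓❓❓
❓❓❓🟩🟫🟦🟦🟦❓❓❓
❓❓❓❓❓❓❓❓❓❓❓
❓❓❓❓❓❓❓❓❓❓❓
❓❓❓❓❓❓❓❓❓❓❓

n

⬛⬛⬛⬛⬛⬛⬛⬛⬛⬛⬛
⬛⬛⬛⬛⬛⬛⬛⬛⬛⬛⬛
⬛⬛⬛⬛⬛⬛⬛⬛⬛⬛⬛
❓❓⬜🟦⬜🟩🟩⬜❓❓❓
❓❓⬜⬜🟫🟫🟫🟩❓❓❓
❓❓⬜🟫🟫🔴⬜⬜❓❓❓
❓❓🟫🟩🟩🟩🟦🟩❓❓❓
❓❓🟫🟫🟫⬜🟩🟫❓❓❓
❓❓❓🟩🟫🟦🟦🟦❓❓❓
❓❓❓❓❓❓❓❓❓❓❓
❓❓❓❓❓❓❓❓❓❓❓

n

⬛⬛⬛⬛⬛⬛⬛⬛⬛⬛⬛
⬛⬛⬛⬛⬛⬛⬛⬛⬛⬛⬛
⬛⬛⬛⬛⬛⬛⬛⬛⬛⬛⬛
⬛⬛⬛⬛⬛⬛⬛⬛⬛⬛⬛
❓❓⬜🟦⬜🟩🟩⬜❓❓❓
❓❓⬜⬜🟫🔴🟫🟩❓❓❓
❓❓⬜🟫🟫🟩⬜⬜❓❓❓
❓❓🟫🟩🟩🟩🟦🟩❓❓❓
❓❓🟫🟫🟫⬜🟩🟫❓❓❓
❓❓❓🟩🟫🟦🟦🟦❓❓❓
❓❓❓❓❓❓❓❓❓❓❓

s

⬛⬛⬛⬛⬛⬛⬛⬛⬛⬛⬛
⬛⬛⬛⬛⬛⬛⬛⬛⬛⬛⬛
⬛⬛⬛⬛⬛⬛⬛⬛⬛⬛⬛
❓❓⬜🟦⬜🟩🟩⬜❓❓❓
❓❓⬜⬜🟫🟫🟫🟩❓❓❓
❓❓⬜🟫🟫🔴⬜⬜❓❓❓
❓❓🟫🟩🟩🟩🟦🟩❓❓❓
❓❓🟫🟫🟫⬜🟩🟫❓❓❓
❓❓❓🟩🟫🟦🟦🟦❓❓❓
❓❓❓❓❓❓❓❓❓❓❓
❓❓❓❓❓❓❓❓❓❓❓

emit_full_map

⬜🟦⬜🟩🟩⬜
⬜⬜🟫🟫🟫🟩
⬜🟫🟫🔴⬜⬜
🟫🟩🟩🟩🟦🟩
🟫🟫🟫⬜🟩🟫
❓🟩🟫🟦🟦🟦

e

⬛⬛⬛⬛⬛⬛⬛⬛⬛⬛⬛
⬛⬛⬛⬛⬛⬛⬛⬛⬛⬛⬛
⬛⬛⬛⬛⬛⬛⬛⬛⬛⬛⬛
❓⬜🟦⬜🟩🟩⬜🟩❓❓❓
❓⬜⬜🟫🟫🟫🟩🟩❓❓❓
❓⬜🟫🟫🟩🔴⬜⬜❓❓❓
❓🟫🟩🟩🟩🟦🟩🟩❓❓❓
❓🟫🟫🟫⬜🟩🟫⬜❓❓❓
❓❓🟩🟫🟦🟦🟦❓❓❓❓
❓❓❓❓❓❓❓❓❓❓❓
❓❓❓❓❓❓❓❓❓❓❓

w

⬛⬛⬛⬛⬛⬛⬛⬛⬛⬛⬛
⬛⬛⬛⬛⬛⬛⬛⬛⬛⬛⬛
⬛⬛⬛⬛⬛⬛⬛⬛⬛⬛⬛
❓❓⬜🟦⬜🟩🟩⬜🟩❓❓
❓❓⬜⬜🟫🟫🟫🟩🟩❓❓
❓❓⬜🟫🟫🔴⬜⬜⬜❓❓
❓❓🟫🟩🟩🟩🟦🟩🟩❓❓
❓❓🟫🟫🟫⬜🟩🟫⬜❓❓
❓❓❓🟩🟫🟦🟦🟦❓❓❓
❓❓❓❓❓❓❓❓❓❓❓
❓❓❓❓❓❓❓❓❓❓❓

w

⬛⬛⬛⬛⬛⬛⬛⬛⬛⬛⬛
⬛⬛⬛⬛⬛⬛⬛⬛⬛⬛⬛
⬛⬛⬛⬛⬛⬛⬛⬛⬛⬛⬛
❓❓❓⬜🟦⬜🟩🟩⬜🟩❓
❓❓❓⬜⬜🟫🟫🟫🟩🟩❓
❓❓❓⬜🟫🔴🟩⬜⬜⬜❓
❓❓❓🟫🟩🟩🟩🟦🟩🟩❓
❓❓❓🟫🟫🟫⬜🟩🟫⬜❓
❓❓❓❓🟩🟫🟦🟦🟦❓❓
❓❓❓❓❓❓❓❓❓❓❓
❓❓❓❓❓❓❓❓❓❓❓

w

⬛⬛⬛⬛⬛⬛⬛⬛⬛⬛⬛
⬛⬛⬛⬛⬛⬛⬛⬛⬛⬛⬛
⬛⬛⬛⬛⬛⬛⬛⬛⬛⬛⬛
❓❓❓⬜⬜🟦⬜🟩🟩⬜🟩
❓❓❓🟩⬜⬜🟫🟫🟫🟩🟩
❓❓❓🟩⬜🔴🟫🟩⬜⬜⬜
❓❓❓🟩🟫🟩🟩🟩🟦🟩🟩
❓❓❓🟩🟫🟫🟫⬜🟩🟫⬜
❓❓❓❓❓🟩🟫🟦🟦🟦❓
❓❓❓❓❓❓❓❓❓❓❓
❓❓❓❓❓❓❓❓❓❓❓

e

⬛⬛⬛⬛⬛⬛⬛⬛⬛⬛⬛
⬛⬛⬛⬛⬛⬛⬛⬛⬛⬛⬛
⬛⬛⬛⬛⬛⬛⬛⬛⬛⬛⬛
❓❓⬜⬜🟦⬜🟩🟩⬜🟩❓
❓❓🟩⬜⬜🟫🟫🟫🟩🟩❓
❓❓🟩⬜🟫🔴🟩⬜⬜⬜❓
❓❓🟩🟫🟩🟩🟩🟦🟩🟩❓
❓❓🟩🟫🟫🟫⬜🟩🟫⬜❓
❓❓❓❓🟩🟫🟦🟦🟦❓❓
❓❓❓❓❓❓❓❓❓❓❓
❓❓❓❓❓❓❓❓❓❓❓

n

⬛⬛⬛⬛⬛⬛⬛⬛⬛⬛⬛
⬛⬛⬛⬛⬛⬛⬛⬛⬛⬛⬛
⬛⬛⬛⬛⬛⬛⬛⬛⬛⬛⬛
⬛⬛⬛⬛⬛⬛⬛⬛⬛⬛⬛
❓❓⬜⬜🟦⬜🟩🟩⬜🟩❓
❓❓🟩⬜⬜🔴🟫🟫🟩🟩❓
❓❓🟩⬜🟫🟫🟩⬜⬜⬜❓
❓❓🟩🟫🟩🟩🟩🟦🟩🟩❓
❓❓🟩🟫🟫🟫⬜🟩🟫⬜❓
❓❓❓❓🟩🟫🟦🟦🟦❓❓
❓❓❓❓❓❓❓❓❓❓❓

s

⬛⬛⬛⬛⬛⬛⬛⬛⬛⬛⬛
⬛⬛⬛⬛⬛⬛⬛⬛⬛⬛⬛
⬛⬛⬛⬛⬛⬛⬛⬛⬛⬛⬛
❓❓⬜⬜🟦⬜🟩🟩⬜🟩❓
❓❓🟩⬜⬜🟫🟫🟫🟩🟩❓
❓❓🟩⬜🟫🔴🟩⬜⬜⬜❓
❓❓🟩🟫🟩🟩🟩🟦🟩🟩❓
❓❓🟩🟫🟫🟫⬜🟩🟫⬜❓
❓❓❓❓🟩🟫🟦🟦🟦❓❓
❓❓❓❓❓❓❓❓❓❓❓
❓❓❓❓❓❓❓❓❓❓❓

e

⬛⬛⬛⬛⬛⬛⬛⬛⬛⬛⬛
⬛⬛⬛⬛⬛⬛⬛⬛⬛⬛⬛
⬛⬛⬛⬛⬛⬛⬛⬛⬛⬛⬛
❓⬜⬜🟦⬜🟩🟩⬜🟩❓❓
❓🟩⬜⬜🟫🟫🟫🟩🟩❓❓
❓🟩⬜🟫🟫🔴⬜⬜⬜❓❓
❓🟩🟫🟩🟩🟩🟦🟩🟩❓❓
❓🟩🟫🟫🟫⬜🟩🟫⬜❓❓
❓❓❓🟩🟫🟦🟦🟦❓❓❓
❓❓❓❓❓❓❓❓❓❓❓
❓❓❓❓❓❓❓❓❓❓❓


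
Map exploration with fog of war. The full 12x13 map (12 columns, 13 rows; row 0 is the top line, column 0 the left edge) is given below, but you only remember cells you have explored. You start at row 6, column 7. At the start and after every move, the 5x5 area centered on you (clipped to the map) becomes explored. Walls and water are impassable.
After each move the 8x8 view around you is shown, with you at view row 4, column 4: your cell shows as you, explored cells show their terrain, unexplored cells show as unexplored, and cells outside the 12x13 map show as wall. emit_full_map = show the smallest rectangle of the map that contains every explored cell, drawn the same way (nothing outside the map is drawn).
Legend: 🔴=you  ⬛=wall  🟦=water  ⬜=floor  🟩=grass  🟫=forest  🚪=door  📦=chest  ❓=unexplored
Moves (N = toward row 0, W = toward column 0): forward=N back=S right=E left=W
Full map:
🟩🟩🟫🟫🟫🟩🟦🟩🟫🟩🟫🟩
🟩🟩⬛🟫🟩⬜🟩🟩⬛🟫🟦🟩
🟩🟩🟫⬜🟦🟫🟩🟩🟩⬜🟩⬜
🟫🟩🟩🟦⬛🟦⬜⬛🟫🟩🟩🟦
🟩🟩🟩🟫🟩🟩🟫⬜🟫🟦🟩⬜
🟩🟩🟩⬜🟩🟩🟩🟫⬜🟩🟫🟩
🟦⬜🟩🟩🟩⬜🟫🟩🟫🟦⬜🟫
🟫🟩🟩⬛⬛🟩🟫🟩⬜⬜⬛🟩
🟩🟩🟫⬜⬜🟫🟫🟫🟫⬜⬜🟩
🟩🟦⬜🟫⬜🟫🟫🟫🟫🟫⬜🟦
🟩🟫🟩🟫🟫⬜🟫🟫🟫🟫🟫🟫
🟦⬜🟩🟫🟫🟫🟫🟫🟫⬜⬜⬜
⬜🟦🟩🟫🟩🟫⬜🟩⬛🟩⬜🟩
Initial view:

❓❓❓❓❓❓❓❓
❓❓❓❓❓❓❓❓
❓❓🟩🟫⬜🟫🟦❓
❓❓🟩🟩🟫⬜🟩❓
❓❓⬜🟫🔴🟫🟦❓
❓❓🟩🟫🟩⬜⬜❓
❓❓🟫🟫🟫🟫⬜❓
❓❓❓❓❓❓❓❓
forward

❓❓❓❓❓❓❓❓
❓❓❓❓❓❓❓❓
❓❓🟦⬜⬛🟫🟩❓
❓❓🟩🟫⬜🟫🟦❓
❓❓🟩🟩🔴⬜🟩❓
❓❓⬜🟫🟩🟫🟦❓
❓❓🟩🟫🟩⬜⬜❓
❓❓🟫🟫🟫🟫⬜❓

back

❓❓❓❓❓❓❓❓
❓❓🟦⬜⬛🟫🟩❓
❓❓🟩🟫⬜🟫🟦❓
❓❓🟩🟩🟫⬜🟩❓
❓❓⬜🟫🔴🟫🟦❓
❓❓🟩🟫🟩⬜⬜❓
❓❓🟫🟫🟫🟫⬜❓
❓❓❓❓❓❓❓❓

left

❓❓❓❓❓❓❓❓
❓❓❓🟦⬜⬛🟫🟩
❓❓🟩🟩🟫⬜🟫🟦
❓❓🟩🟩🟩🟫⬜🟩
❓❓🟩⬜🔴🟩🟫🟦
❓❓⬛🟩🟫🟩⬜⬜
❓❓⬜🟫🟫🟫🟫⬜
❓❓❓❓❓❓❓❓

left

❓❓❓❓❓❓❓❓
❓❓❓❓🟦⬜⬛🟫
❓❓🟫🟩🟩🟫⬜🟫
❓❓⬜🟩🟩🟩🟫⬜
❓❓🟩🟩🔴🟫🟩🟫
❓❓⬛⬛🟩🟫🟩⬜
❓❓⬜⬜🟫🟫🟫🟫
❓❓❓❓❓❓❓❓

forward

❓❓❓❓❓❓❓❓
❓❓❓❓❓❓❓❓
❓❓🟦⬛🟦⬜⬛🟫
❓❓🟫🟩🟩🟫⬜🟫
❓❓⬜🟩🔴🟩🟫⬜
❓❓🟩🟩⬜🟫🟩🟫
❓❓⬛⬛🟩🟫🟩⬜
❓❓⬜⬜🟫🟫🟫🟫

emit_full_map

🟦⬛🟦⬜⬛🟫🟩
🟫🟩🟩🟫⬜🟫🟦
⬜🟩🔴🟩🟫⬜🟩
🟩🟩⬜🟫🟩🟫🟦
⬛⬛🟩🟫🟩⬜⬜
⬜⬜🟫🟫🟫🟫⬜

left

❓❓❓❓❓❓❓❓
❓❓❓❓❓❓❓❓
❓❓🟩🟦⬛🟦⬜⬛
❓❓🟩🟫🟩🟩🟫⬜
❓❓🟩⬜🔴🟩🟩🟫
❓❓🟩🟩🟩⬜🟫🟩
❓❓🟩⬛⬛🟩🟫🟩
❓❓❓⬜⬜🟫🟫🟫

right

❓❓❓❓❓❓❓❓
❓❓❓❓❓❓❓❓
❓🟩🟦⬛🟦⬜⬛🟫
❓🟩🟫🟩🟩🟫⬜🟫
❓🟩⬜🟩🔴🟩🟫⬜
❓🟩🟩🟩⬜🟫🟩🟫
❓🟩⬛⬛🟩🟫🟩⬜
❓❓⬜⬜🟫🟫🟫🟫

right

❓❓❓❓❓❓❓❓
❓❓❓❓❓❓❓❓
🟩🟦⬛🟦⬜⬛🟫🟩
🟩🟫🟩🟩🟫⬜🟫🟦
🟩⬜🟩🟩🔴🟫⬜🟩
🟩🟩🟩⬜🟫🟩🟫🟦
🟩⬛⬛🟩🟫🟩⬜⬜
❓⬜⬜🟫🟫🟫🟫⬜

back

❓❓❓❓❓❓❓❓
🟩🟦⬛🟦⬜⬛🟫🟩
🟩🟫🟩🟩🟫⬜🟫🟦
🟩⬜🟩🟩🟩🟫⬜🟩
🟩🟩🟩⬜🔴🟩🟫🟦
🟩⬛⬛🟩🟫🟩⬜⬜
❓⬜⬜🟫🟫🟫🟫⬜
❓❓❓❓❓❓❓❓

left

❓❓❓❓❓❓❓❓
❓🟩🟦⬛🟦⬜⬛🟫
❓🟩🟫🟩🟩🟫⬜🟫
❓🟩⬜🟩🟩🟩🟫⬜
❓🟩🟩🟩🔴🟫🟩🟫
❓🟩⬛⬛🟩🟫🟩⬜
❓❓⬜⬜🟫🟫🟫🟫
❓❓❓❓❓❓❓❓

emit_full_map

🟩🟦⬛🟦⬜⬛🟫🟩
🟩🟫🟩🟩🟫⬜🟫🟦
🟩⬜🟩🟩🟩🟫⬜🟩
🟩🟩🟩🔴🟫🟩🟫🟦
🟩⬛⬛🟩🟫🟩⬜⬜
❓⬜⬜🟫🟫🟫🟫⬜


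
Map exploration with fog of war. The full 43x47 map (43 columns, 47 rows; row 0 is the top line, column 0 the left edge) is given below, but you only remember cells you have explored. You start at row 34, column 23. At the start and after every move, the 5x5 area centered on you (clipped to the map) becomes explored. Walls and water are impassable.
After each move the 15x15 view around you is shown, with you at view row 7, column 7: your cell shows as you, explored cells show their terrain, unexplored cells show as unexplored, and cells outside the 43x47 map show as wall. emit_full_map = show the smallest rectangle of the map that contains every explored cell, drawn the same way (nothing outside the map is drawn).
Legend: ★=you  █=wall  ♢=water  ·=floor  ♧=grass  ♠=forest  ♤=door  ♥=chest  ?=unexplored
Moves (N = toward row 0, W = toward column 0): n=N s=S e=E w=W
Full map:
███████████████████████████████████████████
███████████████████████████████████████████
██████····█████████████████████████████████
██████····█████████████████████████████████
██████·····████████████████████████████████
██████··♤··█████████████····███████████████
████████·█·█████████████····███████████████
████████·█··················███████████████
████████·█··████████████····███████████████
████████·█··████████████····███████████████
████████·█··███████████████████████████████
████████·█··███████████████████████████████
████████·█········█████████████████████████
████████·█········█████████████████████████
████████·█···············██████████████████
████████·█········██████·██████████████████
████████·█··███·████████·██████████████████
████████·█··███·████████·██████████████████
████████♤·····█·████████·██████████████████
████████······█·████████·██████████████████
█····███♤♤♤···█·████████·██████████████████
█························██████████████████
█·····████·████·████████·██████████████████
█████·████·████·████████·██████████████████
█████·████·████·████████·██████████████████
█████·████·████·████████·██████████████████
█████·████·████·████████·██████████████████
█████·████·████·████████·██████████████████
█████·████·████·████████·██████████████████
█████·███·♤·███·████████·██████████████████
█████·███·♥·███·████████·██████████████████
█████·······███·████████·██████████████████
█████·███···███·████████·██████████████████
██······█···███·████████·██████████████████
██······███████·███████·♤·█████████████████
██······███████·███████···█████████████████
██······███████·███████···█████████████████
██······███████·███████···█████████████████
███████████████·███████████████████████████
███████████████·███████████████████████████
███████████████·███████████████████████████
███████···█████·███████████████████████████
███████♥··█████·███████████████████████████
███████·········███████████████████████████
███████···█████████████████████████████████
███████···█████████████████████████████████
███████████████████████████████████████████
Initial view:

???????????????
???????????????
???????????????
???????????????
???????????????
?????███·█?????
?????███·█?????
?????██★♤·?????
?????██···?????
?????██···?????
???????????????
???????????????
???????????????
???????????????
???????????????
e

???????????????
???????????????
???????????????
???????????????
???????????????
????███·██?????
????███·██?????
????██·★·█?????
????██···█?????
????██···█?????
???????????????
???????????????
???????????????
???????????????
???????????????

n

???????????????
???????????????
???????????????
???????????????
???????????????
?????██·██?????
????███·██?????
????███★██?????
????██·♤·█?????
????██···█?????
????██···█?????
???????????????
???????????????
???????????????
???????????????

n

???????????????
???????????????
???????????????
???????????????
???????????????
?????██·██?????
?????██·██?????
????███★██?????
????███·██?????
????██·♤·█?????
????██···█?????
????██···█?????
???????????????
???????????????
???????????????

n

???????????????
???????????????
???????????????
???????????????
???????????????
?????██·██?????
?????██·██?????
?????██★██?????
????███·██?????
????███·██?????
????██·♤·█?????
????██···█?????
????██···█?????
???????????????
???????????????

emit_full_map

?██·██
?██·██
?██★██
███·██
███·██
██·♤·█
██···█
██···█

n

???????????????
???????????????
???????????????
???????????????
???????????????
?????██·██?????
?????██·██?????
?????██★██?????
?????██·██?????
????███·██?????
????███·██?????
????██·♤·█?????
????██···█?????
????██···█?????
???????????????

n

???????????????
???????????????
???????????????
???????????????
???????????????
?????██·██?????
?????██·██?????
?????██★██?????
?????██·██?????
?????██·██?????
????███·██?????
????███·██?????
????██·♤·█?????
????██···█?????
????██···█?????

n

???????????????
???????????????
???????????????
???????????????
???????????????
?????██·██?????
?????██·██?????
?????██★██?????
?????██·██?????
?????██·██?????
?????██·██?????
????███·██?????
????███·██?????
????██·♤·█?????
????██···█?????

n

???????????????
???????????????
???????????????
???????????????
???????????????
?????██·██?????
?????██·██?????
?????██★██?????
?????██·██?????
?????██·██?????
?????██·██?????
?????██·██?????
????███·██?????
????███·██?????
????██·♤·█?????

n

???????????????
???????????????
???????????????
???????????????
???????????????
?????██·██?????
?????██·██?????
?????██★██?????
?????██·██?????
?????██·██?????
?????██·██?????
?????██·██?????
?????██·██?????
????███·██?????
????███·██?????

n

???????????????
???????????????
???????????????
???????????????
???????????????
?????██·██?????
?????██·██?????
?????██★██?????
?????██·██?????
?????██·██?????
?????██·██?????
?????██·██?????
?????██·██?????
?????██·██?????
????███·██?????

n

???????????????
???????????????
???????????????
???????????????
???????????????
?????██·██?????
?????██·██?????
?????██★██?????
?????██·██?????
?????██·██?????
?????██·██?????
?????██·██?????
?????██·██?????
?????██·██?????
?????██·██?????

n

???????????????
???????????????
???????????????
???????????????
???????????????
?????···██?????
?????██·██?????
?????██★██?????
?????██·██?????
?????██·██?????
?????██·██?????
?????██·██?????
?????██·██?????
?????██·██?????
?????██·██?????

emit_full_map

?···██
?██·██
?██★██
?██·██
?██·██
?██·██
?██·██
?██·██
?██·██
?██·██
?██·██
███·██
███·██
██·♤·█
██···█
██···█


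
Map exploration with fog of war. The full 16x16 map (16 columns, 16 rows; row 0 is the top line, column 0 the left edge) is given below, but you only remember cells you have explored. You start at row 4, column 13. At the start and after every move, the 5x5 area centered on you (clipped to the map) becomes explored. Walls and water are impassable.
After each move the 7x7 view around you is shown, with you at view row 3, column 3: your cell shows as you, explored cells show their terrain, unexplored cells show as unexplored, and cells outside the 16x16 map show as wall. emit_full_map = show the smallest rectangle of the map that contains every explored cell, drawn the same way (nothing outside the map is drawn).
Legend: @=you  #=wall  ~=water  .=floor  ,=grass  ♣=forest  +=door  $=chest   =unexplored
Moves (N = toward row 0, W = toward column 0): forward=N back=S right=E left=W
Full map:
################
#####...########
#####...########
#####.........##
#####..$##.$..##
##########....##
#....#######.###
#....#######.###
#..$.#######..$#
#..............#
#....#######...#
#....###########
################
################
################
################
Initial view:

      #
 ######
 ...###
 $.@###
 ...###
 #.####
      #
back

 ######
 ...###
 $..###
 ..@###
 #.####
 #.####
      #

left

  #####
 ....##
 .$..##
 ..@.##
 ##.###
 ##.###
       

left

   ####
 .....#
 #.$..#
 #.@..#
 ###.##
 ###.##
       

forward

       
 ######
 .....#
 #.@..#
 #....#
 ###.##
 ###.##

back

 ######
 .....#
 #.$..#
 #.@..#
 ###.##
 ###.##
       

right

#######
.....##
#.$..##
#..@.##
###.###
###.###
       

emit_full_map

#######
.....##
#.$..##
#..@.##
###.###
###.###

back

.....##
#.$..##
#....##
###@###
###.###
 ##..$ 
       

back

#.$..##
#....##
###.###
###@###
 ##..$ 
 ..... 
       

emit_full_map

#######
.....##
#.$..##
#....##
###.###
###@###
 ##..$ 
 ..... 


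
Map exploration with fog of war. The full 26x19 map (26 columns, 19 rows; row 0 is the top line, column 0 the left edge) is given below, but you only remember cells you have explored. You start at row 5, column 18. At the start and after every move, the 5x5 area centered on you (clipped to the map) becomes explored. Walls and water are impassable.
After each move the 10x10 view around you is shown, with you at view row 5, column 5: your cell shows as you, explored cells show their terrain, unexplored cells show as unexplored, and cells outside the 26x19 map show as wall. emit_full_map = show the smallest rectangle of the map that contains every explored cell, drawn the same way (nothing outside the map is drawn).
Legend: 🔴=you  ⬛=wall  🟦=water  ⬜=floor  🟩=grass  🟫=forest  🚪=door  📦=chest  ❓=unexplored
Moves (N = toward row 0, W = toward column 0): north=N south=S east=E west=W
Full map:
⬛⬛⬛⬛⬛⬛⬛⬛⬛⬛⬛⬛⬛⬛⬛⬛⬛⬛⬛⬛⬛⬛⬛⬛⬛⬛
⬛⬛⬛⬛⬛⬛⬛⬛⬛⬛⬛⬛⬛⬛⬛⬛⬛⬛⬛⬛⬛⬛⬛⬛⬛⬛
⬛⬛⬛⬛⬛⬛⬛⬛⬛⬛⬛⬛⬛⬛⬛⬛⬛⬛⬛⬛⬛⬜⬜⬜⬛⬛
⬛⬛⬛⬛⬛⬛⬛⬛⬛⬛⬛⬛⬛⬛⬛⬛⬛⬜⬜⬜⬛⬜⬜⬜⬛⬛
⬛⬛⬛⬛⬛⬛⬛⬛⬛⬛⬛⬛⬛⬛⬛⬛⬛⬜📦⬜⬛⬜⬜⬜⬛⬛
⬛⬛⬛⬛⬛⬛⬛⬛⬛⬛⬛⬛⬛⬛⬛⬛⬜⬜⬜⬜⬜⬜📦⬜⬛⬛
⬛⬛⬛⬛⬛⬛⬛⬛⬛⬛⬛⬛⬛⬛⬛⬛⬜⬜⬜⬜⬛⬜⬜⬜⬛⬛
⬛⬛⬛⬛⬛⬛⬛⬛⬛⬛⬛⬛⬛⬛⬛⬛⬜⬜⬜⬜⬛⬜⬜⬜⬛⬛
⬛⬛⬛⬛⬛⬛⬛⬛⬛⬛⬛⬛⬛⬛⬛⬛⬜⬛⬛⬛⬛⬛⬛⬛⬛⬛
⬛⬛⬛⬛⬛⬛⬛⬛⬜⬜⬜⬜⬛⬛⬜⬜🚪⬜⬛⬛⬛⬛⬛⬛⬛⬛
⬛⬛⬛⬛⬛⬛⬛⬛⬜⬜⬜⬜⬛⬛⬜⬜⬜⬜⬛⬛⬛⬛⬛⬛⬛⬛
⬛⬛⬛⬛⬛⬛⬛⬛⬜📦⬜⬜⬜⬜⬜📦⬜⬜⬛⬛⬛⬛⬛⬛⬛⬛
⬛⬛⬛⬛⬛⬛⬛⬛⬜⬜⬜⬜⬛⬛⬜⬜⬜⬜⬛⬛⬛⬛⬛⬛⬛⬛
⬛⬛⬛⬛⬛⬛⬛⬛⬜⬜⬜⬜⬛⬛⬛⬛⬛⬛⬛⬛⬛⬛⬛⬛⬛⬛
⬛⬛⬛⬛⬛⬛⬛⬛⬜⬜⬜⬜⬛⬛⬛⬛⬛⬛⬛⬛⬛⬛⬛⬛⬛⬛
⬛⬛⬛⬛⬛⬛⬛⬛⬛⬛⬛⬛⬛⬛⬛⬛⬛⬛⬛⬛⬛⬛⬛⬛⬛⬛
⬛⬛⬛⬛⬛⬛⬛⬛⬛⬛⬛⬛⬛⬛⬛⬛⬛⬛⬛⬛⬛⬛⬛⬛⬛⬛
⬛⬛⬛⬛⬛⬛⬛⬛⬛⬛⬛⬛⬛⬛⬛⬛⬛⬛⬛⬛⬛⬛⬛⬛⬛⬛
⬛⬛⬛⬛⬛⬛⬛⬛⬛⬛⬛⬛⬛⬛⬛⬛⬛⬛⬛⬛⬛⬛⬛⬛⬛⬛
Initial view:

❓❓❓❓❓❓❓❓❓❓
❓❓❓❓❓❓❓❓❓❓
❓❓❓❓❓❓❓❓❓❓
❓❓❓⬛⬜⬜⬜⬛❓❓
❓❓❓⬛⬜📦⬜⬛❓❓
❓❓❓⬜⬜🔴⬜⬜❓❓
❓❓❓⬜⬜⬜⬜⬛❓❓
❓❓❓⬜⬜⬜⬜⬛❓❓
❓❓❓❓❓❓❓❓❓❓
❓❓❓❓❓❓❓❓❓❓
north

⬛⬛⬛⬛⬛⬛⬛⬛⬛⬛
❓❓❓❓❓❓❓❓❓❓
❓❓❓❓❓❓❓❓❓❓
❓❓❓⬛⬛⬛⬛⬛❓❓
❓❓❓⬛⬜⬜⬜⬛❓❓
❓❓❓⬛⬜🔴⬜⬛❓❓
❓❓❓⬜⬜⬜⬜⬜❓❓
❓❓❓⬜⬜⬜⬜⬛❓❓
❓❓❓⬜⬜⬜⬜⬛❓❓
❓❓❓❓❓❓❓❓❓❓

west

⬛⬛⬛⬛⬛⬛⬛⬛⬛⬛
❓❓❓❓❓❓❓❓❓❓
❓❓❓❓❓❓❓❓❓❓
❓❓❓⬛⬛⬛⬛⬛⬛❓
❓❓❓⬛⬛⬜⬜⬜⬛❓
❓❓❓⬛⬛🔴📦⬜⬛❓
❓❓❓⬛⬜⬜⬜⬜⬜❓
❓❓❓⬛⬜⬜⬜⬜⬛❓
❓❓❓❓⬜⬜⬜⬜⬛❓
❓❓❓❓❓❓❓❓❓❓

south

❓❓❓❓❓❓❓❓❓❓
❓❓❓❓❓❓❓❓❓❓
❓❓❓⬛⬛⬛⬛⬛⬛❓
❓❓❓⬛⬛⬜⬜⬜⬛❓
❓❓❓⬛⬛⬜📦⬜⬛❓
❓❓❓⬛⬜🔴⬜⬜⬜❓
❓❓❓⬛⬜⬜⬜⬜⬛❓
❓❓❓⬛⬜⬜⬜⬜⬛❓
❓❓❓❓❓❓❓❓❓❓
❓❓❓❓❓❓❓❓❓❓

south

❓❓❓❓❓❓❓❓❓❓
❓❓❓⬛⬛⬛⬛⬛⬛❓
❓❓❓⬛⬛⬜⬜⬜⬛❓
❓❓❓⬛⬛⬜📦⬜⬛❓
❓❓❓⬛⬜⬜⬜⬜⬜❓
❓❓❓⬛⬜🔴⬜⬜⬛❓
❓❓❓⬛⬜⬜⬜⬜⬛❓
❓❓❓⬛⬜⬛⬛⬛❓❓
❓❓❓❓❓❓❓❓❓❓
❓❓❓❓❓❓❓❓❓❓

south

❓❓❓⬛⬛⬛⬛⬛⬛❓
❓❓❓⬛⬛⬜⬜⬜⬛❓
❓❓❓⬛⬛⬜📦⬜⬛❓
❓❓❓⬛⬜⬜⬜⬜⬜❓
❓❓❓⬛⬜⬜⬜⬜⬛❓
❓❓❓⬛⬜🔴⬜⬜⬛❓
❓❓❓⬛⬜⬛⬛⬛❓❓
❓❓❓⬜🚪⬜⬛⬛❓❓
❓❓❓❓❓❓❓❓❓❓
❓❓❓❓❓❓❓❓❓❓

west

❓❓❓❓⬛⬛⬛⬛⬛⬛
❓❓❓❓⬛⬛⬜⬜⬜⬛
❓❓❓❓⬛⬛⬜📦⬜⬛
❓❓❓⬛⬛⬜⬜⬜⬜⬜
❓❓❓⬛⬛⬜⬜⬜⬜⬛
❓❓❓⬛⬛🔴⬜⬜⬜⬛
❓❓❓⬛⬛⬜⬛⬛⬛❓
❓❓❓⬜⬜🚪⬜⬛⬛❓
❓❓❓❓❓❓❓❓❓❓
❓❓❓❓❓❓❓❓❓❓

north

❓❓❓❓❓❓❓❓❓❓
❓❓❓❓⬛⬛⬛⬛⬛⬛
❓❓❓❓⬛⬛⬜⬜⬜⬛
❓❓❓⬛⬛⬛⬜📦⬜⬛
❓❓❓⬛⬛⬜⬜⬜⬜⬜
❓❓❓⬛⬛🔴⬜⬜⬜⬛
❓❓❓⬛⬛⬜⬜⬜⬜⬛
❓❓❓⬛⬛⬜⬛⬛⬛❓
❓❓❓⬜⬜🚪⬜⬛⬛❓
❓❓❓❓❓❓❓❓❓❓

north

❓❓❓❓❓❓❓❓❓❓
❓❓❓❓❓❓❓❓❓❓
❓❓❓❓⬛⬛⬛⬛⬛⬛
❓❓❓⬛⬛⬛⬜⬜⬜⬛
❓❓❓⬛⬛⬛⬜📦⬜⬛
❓❓❓⬛⬛🔴⬜⬜⬜⬜
❓❓❓⬛⬛⬜⬜⬜⬜⬛
❓❓❓⬛⬛⬜⬜⬜⬜⬛
❓❓❓⬛⬛⬜⬛⬛⬛❓
❓❓❓⬜⬜🚪⬜⬛⬛❓

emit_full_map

❓⬛⬛⬛⬛⬛⬛
⬛⬛⬛⬜⬜⬜⬛
⬛⬛⬛⬜📦⬜⬛
⬛⬛🔴⬜⬜⬜⬜
⬛⬛⬜⬜⬜⬜⬛
⬛⬛⬜⬜⬜⬜⬛
⬛⬛⬜⬛⬛⬛❓
⬜⬜🚪⬜⬛⬛❓

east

❓❓❓❓❓❓❓❓❓❓
❓❓❓❓❓❓❓❓❓❓
❓❓❓⬛⬛⬛⬛⬛⬛❓
❓❓⬛⬛⬛⬜⬜⬜⬛❓
❓❓⬛⬛⬛⬜📦⬜⬛❓
❓❓⬛⬛⬜🔴⬜⬜⬜❓
❓❓⬛⬛⬜⬜⬜⬜⬛❓
❓❓⬛⬛⬜⬜⬜⬜⬛❓
❓❓⬛⬛⬜⬛⬛⬛❓❓
❓❓⬜⬜🚪⬜⬛⬛❓❓

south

❓❓❓❓❓❓❓❓❓❓
❓❓❓⬛⬛⬛⬛⬛⬛❓
❓❓⬛⬛⬛⬜⬜⬜⬛❓
❓❓⬛⬛⬛⬜📦⬜⬛❓
❓❓⬛⬛⬜⬜⬜⬜⬜❓
❓❓⬛⬛⬜🔴⬜⬜⬛❓
❓❓⬛⬛⬜⬜⬜⬜⬛❓
❓❓⬛⬛⬜⬛⬛⬛❓❓
❓❓⬜⬜🚪⬜⬛⬛❓❓
❓❓❓❓❓❓❓❓❓❓

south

❓❓❓⬛⬛⬛⬛⬛⬛❓
❓❓⬛⬛⬛⬜⬜⬜⬛❓
❓❓⬛⬛⬛⬜📦⬜⬛❓
❓❓⬛⬛⬜⬜⬜⬜⬜❓
❓❓⬛⬛⬜⬜⬜⬜⬛❓
❓❓⬛⬛⬜🔴⬜⬜⬛❓
❓❓⬛⬛⬜⬛⬛⬛❓❓
❓❓⬜⬜🚪⬜⬛⬛❓❓
❓❓❓❓❓❓❓❓❓❓
❓❓❓❓❓❓❓❓❓❓

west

❓❓❓❓⬛⬛⬛⬛⬛⬛
❓❓❓⬛⬛⬛⬜⬜⬜⬛
❓❓❓⬛⬛⬛⬜📦⬜⬛
❓❓❓⬛⬛⬜⬜⬜⬜⬜
❓❓❓⬛⬛⬜⬜⬜⬜⬛
❓❓❓⬛⬛🔴⬜⬜⬜⬛
❓❓❓⬛⬛⬜⬛⬛⬛❓
❓❓❓⬜⬜🚪⬜⬛⬛❓
❓❓❓❓❓❓❓❓❓❓
❓❓❓❓❓❓❓❓❓❓

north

❓❓❓❓❓❓❓❓❓❓
❓❓❓❓⬛⬛⬛⬛⬛⬛
❓❓❓⬛⬛⬛⬜⬜⬜⬛
❓❓❓⬛⬛⬛⬜📦⬜⬛
❓❓❓⬛⬛⬜⬜⬜⬜⬜
❓❓❓⬛⬛🔴⬜⬜⬜⬛
❓❓❓⬛⬛⬜⬜⬜⬜⬛
❓❓❓⬛⬛⬜⬛⬛⬛❓
❓❓❓⬜⬜🚪⬜⬛⬛❓
❓❓❓❓❓❓❓❓❓❓

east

❓❓❓❓❓❓❓❓❓❓
❓❓❓⬛⬛⬛⬛⬛⬛❓
❓❓⬛⬛⬛⬜⬜⬜⬛❓
❓❓⬛⬛⬛⬜📦⬜⬛❓
❓❓⬛⬛⬜⬜⬜⬜⬜❓
❓❓⬛⬛⬜🔴⬜⬜⬛❓
❓❓⬛⬛⬜⬜⬜⬜⬛❓
❓❓⬛⬛⬜⬛⬛⬛❓❓
❓❓⬜⬜🚪⬜⬛⬛❓❓
❓❓❓❓❓❓❓❓❓❓

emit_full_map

❓⬛⬛⬛⬛⬛⬛
⬛⬛⬛⬜⬜⬜⬛
⬛⬛⬛⬜📦⬜⬛
⬛⬛⬜⬜⬜⬜⬜
⬛⬛⬜🔴⬜⬜⬛
⬛⬛⬜⬜⬜⬜⬛
⬛⬛⬜⬛⬛⬛❓
⬜⬜🚪⬜⬛⬛❓

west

❓❓❓❓❓❓❓❓❓❓
❓❓❓❓⬛⬛⬛⬛⬛⬛
❓❓❓⬛⬛⬛⬜⬜⬜⬛
❓❓❓⬛⬛⬛⬜📦⬜⬛
❓❓❓⬛⬛⬜⬜⬜⬜⬜
❓❓❓⬛⬛🔴⬜⬜⬜⬛
❓❓❓⬛⬛⬜⬜⬜⬜⬛
❓❓❓⬛⬛⬜⬛⬛⬛❓
❓❓❓⬜⬜🚪⬜⬛⬛❓
❓❓❓❓❓❓❓❓❓❓

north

❓❓❓❓❓❓❓❓❓❓
❓❓❓❓❓❓❓❓❓❓
❓❓❓❓⬛⬛⬛⬛⬛⬛
❓❓❓⬛⬛⬛⬜⬜⬜⬛
❓❓❓⬛⬛⬛⬜📦⬜⬛
❓❓❓⬛⬛🔴⬜⬜⬜⬜
❓❓❓⬛⬛⬜⬜⬜⬜⬛
❓❓❓⬛⬛⬜⬜⬜⬜⬛
❓❓❓⬛⬛⬜⬛⬛⬛❓
❓❓❓⬜⬜🚪⬜⬛⬛❓

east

❓❓❓❓❓❓❓❓❓❓
❓❓❓❓❓❓❓❓❓❓
❓❓❓⬛⬛⬛⬛⬛⬛❓
❓❓⬛⬛⬛⬜⬜⬜⬛❓
❓❓⬛⬛⬛⬜📦⬜⬛❓
❓❓⬛⬛⬜🔴⬜⬜⬜❓
❓❓⬛⬛⬜⬜⬜⬜⬛❓
❓❓⬛⬛⬜⬜⬜⬜⬛❓
❓❓⬛⬛⬜⬛⬛⬛❓❓
❓❓⬜⬜🚪⬜⬛⬛❓❓

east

❓❓❓❓❓❓❓❓❓❓
❓❓❓❓❓❓❓❓❓❓
❓❓⬛⬛⬛⬛⬛⬛❓❓
❓⬛⬛⬛⬜⬜⬜⬛❓❓
❓⬛⬛⬛⬜📦⬜⬛❓❓
❓⬛⬛⬜⬜🔴⬜⬜❓❓
❓⬛⬛⬜⬜⬜⬜⬛❓❓
❓⬛⬛⬜⬜⬜⬜⬛❓❓
❓⬛⬛⬜⬛⬛⬛❓❓❓
❓⬜⬜🚪⬜⬛⬛❓❓❓

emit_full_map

❓⬛⬛⬛⬛⬛⬛
⬛⬛⬛⬜⬜⬜⬛
⬛⬛⬛⬜📦⬜⬛
⬛⬛⬜⬜🔴⬜⬜
⬛⬛⬜⬜⬜⬜⬛
⬛⬛⬜⬜⬜⬜⬛
⬛⬛⬜⬛⬛⬛❓
⬜⬜🚪⬜⬛⬛❓

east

❓❓❓❓❓❓❓❓❓❓
❓❓❓❓❓❓❓❓❓❓
❓⬛⬛⬛⬛⬛⬛❓❓❓
⬛⬛⬛⬜⬜⬜⬛⬜❓❓
⬛⬛⬛⬜📦⬜⬛⬜❓❓
⬛⬛⬜⬜⬜🔴⬜⬜❓❓
⬛⬛⬜⬜⬜⬜⬛⬜❓❓
⬛⬛⬜⬜⬜⬜⬛⬜❓❓
⬛⬛⬜⬛⬛⬛❓❓❓❓
⬜⬜🚪⬜⬛⬛❓❓❓❓

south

❓❓❓❓❓❓❓❓❓❓
❓⬛⬛⬛⬛⬛⬛❓❓❓
⬛⬛⬛⬜⬜⬜⬛⬜❓❓
⬛⬛⬛⬜📦⬜⬛⬜❓❓
⬛⬛⬜⬜⬜⬜⬜⬜❓❓
⬛⬛⬜⬜⬜🔴⬛⬜❓❓
⬛⬛⬜⬜⬜⬜⬛⬜❓❓
⬛⬛⬜⬛⬛⬛⬛⬛❓❓
⬜⬜🚪⬜⬛⬛❓❓❓❓
❓❓❓❓❓❓❓❓❓❓

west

❓❓❓❓❓❓❓❓❓❓
❓❓⬛⬛⬛⬛⬛⬛❓❓
❓⬛⬛⬛⬜⬜⬜⬛⬜❓
❓⬛⬛⬛⬜📦⬜⬛⬜❓
❓⬛⬛⬜⬜⬜⬜⬜⬜❓
❓⬛⬛⬜⬜🔴⬜⬛⬜❓
❓⬛⬛⬜⬜⬜⬜⬛⬜❓
❓⬛⬛⬜⬛⬛⬛⬛⬛❓
❓⬜⬜🚪⬜⬛⬛❓❓❓
❓❓❓❓❓❓❓❓❓❓

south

❓❓⬛⬛⬛⬛⬛⬛❓❓
❓⬛⬛⬛⬜⬜⬜⬛⬜❓
❓⬛⬛⬛⬜📦⬜⬛⬜❓
❓⬛⬛⬜⬜⬜⬜⬜⬜❓
❓⬛⬛⬜⬜⬜⬜⬛⬜❓
❓⬛⬛⬜⬜🔴⬜⬛⬜❓
❓⬛⬛⬜⬛⬛⬛⬛⬛❓
❓⬜⬜🚪⬜⬛⬛⬛❓❓
❓❓❓❓❓❓❓❓❓❓
❓❓❓❓❓❓❓❓❓❓

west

❓❓❓⬛⬛⬛⬛⬛⬛❓
❓❓⬛⬛⬛⬜⬜⬜⬛⬜
❓❓⬛⬛⬛⬜📦⬜⬛⬜
❓❓⬛⬛⬜⬜⬜⬜⬜⬜
❓❓⬛⬛⬜⬜⬜⬜⬛⬜
❓❓⬛⬛⬜🔴⬜⬜⬛⬜
❓❓⬛⬛⬜⬛⬛⬛⬛⬛
❓❓⬜⬜🚪⬜⬛⬛⬛❓
❓❓❓❓❓❓❓❓❓❓
❓❓❓❓❓❓❓❓❓❓

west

❓❓❓❓⬛⬛⬛⬛⬛⬛
❓❓❓⬛⬛⬛⬜⬜⬜⬛
❓❓❓⬛⬛⬛⬜📦⬜⬛
❓❓❓⬛⬛⬜⬜⬜⬜⬜
❓❓❓⬛⬛⬜⬜⬜⬜⬛
❓❓❓⬛⬛🔴⬜⬜⬜⬛
❓❓❓⬛⬛⬜⬛⬛⬛⬛
❓❓❓⬜⬜🚪⬜⬛⬛⬛
❓❓❓❓❓❓❓❓❓❓
❓❓❓❓❓❓❓❓❓❓

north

❓❓❓❓❓❓❓❓❓❓
❓❓❓❓⬛⬛⬛⬛⬛⬛
❓❓❓⬛⬛⬛⬜⬜⬜⬛
❓❓❓⬛⬛⬛⬜📦⬜⬛
❓❓❓⬛⬛⬜⬜⬜⬜⬜
❓❓❓⬛⬛🔴⬜⬜⬜⬛
❓❓❓⬛⬛⬜⬜⬜⬜⬛
❓❓❓⬛⬛⬜⬛⬛⬛⬛
❓❓❓⬜⬜🚪⬜⬛⬛⬛
❓❓❓❓❓❓❓❓❓❓

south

❓❓❓❓⬛⬛⬛⬛⬛⬛
❓❓❓⬛⬛⬛⬜⬜⬜⬛
❓❓❓⬛⬛⬛⬜📦⬜⬛
❓❓❓⬛⬛⬜⬜⬜⬜⬜
❓❓❓⬛⬛⬜⬜⬜⬜⬛
❓❓❓⬛⬛🔴⬜⬜⬜⬛
❓❓❓⬛⬛⬜⬛⬛⬛⬛
❓❓❓⬜⬜🚪⬜⬛⬛⬛
❓❓❓❓❓❓❓❓❓❓
❓❓❓❓❓❓❓❓❓❓

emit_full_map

❓⬛⬛⬛⬛⬛⬛❓
⬛⬛⬛⬜⬜⬜⬛⬜
⬛⬛⬛⬜📦⬜⬛⬜
⬛⬛⬜⬜⬜⬜⬜⬜
⬛⬛⬜⬜⬜⬜⬛⬜
⬛⬛🔴⬜⬜⬜⬛⬜
⬛⬛⬜⬛⬛⬛⬛⬛
⬜⬜🚪⬜⬛⬛⬛❓

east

❓❓❓⬛⬛⬛⬛⬛⬛❓
❓❓⬛⬛⬛⬜⬜⬜⬛⬜
❓❓⬛⬛⬛⬜📦⬜⬛⬜
❓❓⬛⬛⬜⬜⬜⬜⬜⬜
❓❓⬛⬛⬜⬜⬜⬜⬛⬜
❓❓⬛⬛⬜🔴⬜⬜⬛⬜
❓❓⬛⬛⬜⬛⬛⬛⬛⬛
❓❓⬜⬜🚪⬜⬛⬛⬛❓
❓❓❓❓❓❓❓❓❓❓
❓❓❓❓❓❓❓❓❓❓


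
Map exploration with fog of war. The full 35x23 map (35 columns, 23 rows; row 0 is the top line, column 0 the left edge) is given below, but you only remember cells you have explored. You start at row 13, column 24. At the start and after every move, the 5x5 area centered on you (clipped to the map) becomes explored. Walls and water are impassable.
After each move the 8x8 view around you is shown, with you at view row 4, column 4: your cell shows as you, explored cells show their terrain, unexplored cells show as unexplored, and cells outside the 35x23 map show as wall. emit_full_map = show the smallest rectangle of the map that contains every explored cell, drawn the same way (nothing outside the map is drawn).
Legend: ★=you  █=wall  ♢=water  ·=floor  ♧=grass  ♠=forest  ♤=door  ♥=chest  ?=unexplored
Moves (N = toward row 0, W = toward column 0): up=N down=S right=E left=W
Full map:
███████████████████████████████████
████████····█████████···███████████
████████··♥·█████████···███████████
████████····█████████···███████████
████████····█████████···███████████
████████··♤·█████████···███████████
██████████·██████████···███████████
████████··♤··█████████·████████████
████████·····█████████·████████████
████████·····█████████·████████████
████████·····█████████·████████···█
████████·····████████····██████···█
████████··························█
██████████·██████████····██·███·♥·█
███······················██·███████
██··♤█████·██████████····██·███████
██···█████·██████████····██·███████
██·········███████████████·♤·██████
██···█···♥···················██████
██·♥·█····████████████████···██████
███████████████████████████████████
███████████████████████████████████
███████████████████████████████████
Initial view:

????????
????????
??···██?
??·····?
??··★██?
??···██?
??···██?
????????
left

????????
????????
??····██
??······
??··★·██
??····██
??····██
????????

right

????????
????????
?····██?
?······?
?···★██?
?····██?
?····██?
????????

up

????????
????????
??·████?
?····██?
?···★··?
?····██?
?····██?
?····██?

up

????????
????????
??·████?
??·████?
?···★██?
?······?
?····██?
?····██?

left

????????
????????
??█·████
??█·████
??··★·██
??······
??····██
??····██

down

????????
??█·████
??█·████
??····██
??··★···
??····██
??····██
??····██

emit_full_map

█·████
█·████
····██
··★···
····██
····██
····██

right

????????
?█·████?
?█·████?
?····██?
?···★··?
?····██?
?····██?
?····██?

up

????????
????????
?█·████?
?█·████?
?···★██?
?······?
?····██?
?····██?

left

????????
????????
??█·████
??█·████
??··★·██
??······
??····██
??····██

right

????????
????????
?█·████?
?█·████?
?···★██?
?······?
?····██?
?····██?

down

????????
?█·████?
?█·████?
?····██?
?···★··?
?····██?
?····██?
?····██?

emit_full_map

█·████
█·████
····██
···★··
····██
····██
····██

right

????????
█·████??
█·█████?
····███?
····★··?
····██·?
····██·?
····██??

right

????????
·████???
·██████?
···████?
····★··?
···██·█?
···██·█?
···██???

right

????????
████????
███████?
··█████?
····★··?
··██·██?
··██·██?
··██????

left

????????
·████???
·███████
···█████
····★···
···██·██
···██·██
···██???

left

????????
█·████??
█·██████
····████
····★···
····██·█
····██·█
····██??

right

????????
·████???
·███████
···█████
····★···
···██·██
···██·██
···██???

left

????????
█·████??
█·██████
····████
····★···
····██·█
····██·█
····██??

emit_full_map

█·████???
█·███████
····█████
····★····
····██·██
····██·██
····██???

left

????????
?█·████?
?█·█████
?····███
?···★···
?····██·
?····██·
?····██?

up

????????
????????
?█·████?
?█·█████
?···★███
?·······
?····██·
?····██·

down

????????
?█·████?
?█·█████
?····███
?···★···
?····██·
?····██·
?····██?

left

????????
??█·████
??█·████
??····██
??··★···
??····██
??····██
??····██
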